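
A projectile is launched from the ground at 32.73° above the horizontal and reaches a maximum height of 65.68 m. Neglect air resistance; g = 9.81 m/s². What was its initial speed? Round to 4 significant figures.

66.39 m/s

At maximum height v_y = 0, so (v₀ sin θ)² = 2 g H.
v₀ sin 32.73° = √(2 × 9.81 × 65.68) = 35.898 m/s.
v₀ = 35.898 / sin 32.73° = 35.898 / 0.5407 = 66.39 m/s.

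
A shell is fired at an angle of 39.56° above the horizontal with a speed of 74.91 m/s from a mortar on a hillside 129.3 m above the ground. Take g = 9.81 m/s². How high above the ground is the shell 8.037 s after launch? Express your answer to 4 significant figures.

195.9 m

v_y0 = 74.91 sin 39.56° = 47.709 m/s.
y(t) = 129.3 + v_y0 t − ½ g t² = 129.3 + 47.709×8.037 − ½×9.81×8.037² = 195.9 m.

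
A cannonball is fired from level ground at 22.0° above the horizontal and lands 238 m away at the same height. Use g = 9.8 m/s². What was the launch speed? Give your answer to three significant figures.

On level ground, R = v₀² sin(2θ) / g, so v₀ = √(R g / sin 2θ).
sin(2 × 22.0°) = 0.6947.
v₀ = √(238 × 9.8 / 0.6947) = √3357 = 57.9 m/s.

57.9 m/s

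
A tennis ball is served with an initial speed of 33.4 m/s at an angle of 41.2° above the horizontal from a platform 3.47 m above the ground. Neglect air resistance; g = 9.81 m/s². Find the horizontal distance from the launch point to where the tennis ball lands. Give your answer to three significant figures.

117 m

Components: v_x = 33.4 cos 41.2° = 25.13 m/s, v_y = 33.4 sin 41.2° = 22.00 m/s.
Vertical: 0 = 3.47 + 22.00 t − ½(9.81) t² ⇒ 4.905 t² − 22.00 t − 3.47 = 0.
t = [22.00 + √(484.0 + 68.08)] / 9.810 = 4.638 s.
Horizontal: R = v_x · t = 25.13 × 4.638 = 117 m.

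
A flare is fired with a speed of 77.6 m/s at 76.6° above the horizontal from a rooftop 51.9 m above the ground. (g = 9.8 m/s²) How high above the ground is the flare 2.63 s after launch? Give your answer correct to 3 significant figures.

217 m

v_y0 = 77.6 sin 76.6° = 75.49 m/s.
y(t) = 51.9 + v_y0 t − ½ g t² = 51.9 + 75.49×2.63 − ½×9.8×2.63² = 217 m.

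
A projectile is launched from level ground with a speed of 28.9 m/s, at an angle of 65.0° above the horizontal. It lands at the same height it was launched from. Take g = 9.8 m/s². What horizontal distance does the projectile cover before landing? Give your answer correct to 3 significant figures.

Components: v_x = 28.9 cos 65.0° = 12.21 m/s, v_y = 28.9 sin 65.0° = 26.19 m/s.
Time of flight (same landing height): t = 2 v_y / g = 2 × 26.19 / 9.8 = 5.345 s.
Range: R = v_x · t = 12.21 × 5.345 = 65.3 m.

65.3 m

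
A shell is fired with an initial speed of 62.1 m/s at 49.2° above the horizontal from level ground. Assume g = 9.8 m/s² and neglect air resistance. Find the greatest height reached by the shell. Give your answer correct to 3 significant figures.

Vertical component of launch velocity: v_y = 62.1 sin 49.2° = 47.01 m/s.
At the highest point the vertical velocity is zero, so v_y² = 2 g h_max.
h_max = (47.01)² / (2 × 9.8) = 2210 / 19.60 = 113 m.

113 m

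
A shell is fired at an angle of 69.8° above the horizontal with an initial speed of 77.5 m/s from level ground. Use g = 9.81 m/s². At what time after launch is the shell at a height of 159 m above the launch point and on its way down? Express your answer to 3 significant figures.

12.2 s

v_y0 = 77.5 sin 69.8° = 72.73 m/s.
Set y = v_y0 t − ½ g t² = 159: 4.905 t² − 72.73 t + 159 = 0.
t = [72.73 ± √(5290 − 3120)] / 9.81 = (72.73 ± 46.58) / 9.81, giving t = 2.67 s or t = 12.2 s.
On the way down corresponds to the larger root: t = 12.2 s.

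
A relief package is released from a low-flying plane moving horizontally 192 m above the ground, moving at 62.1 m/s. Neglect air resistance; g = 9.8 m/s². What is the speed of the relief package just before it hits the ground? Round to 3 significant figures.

87.3 m/s

Fall time: t = √(2 × 192 / 9.8) = 6.260 s.
At impact: v_x = 62.1 m/s (unchanged), v_y = g t = 9.8 × 6.260 = 61.35 m/s.
Speed = √(v_x² + v_y²) = √(3856 + 3764) = 87.3 m/s.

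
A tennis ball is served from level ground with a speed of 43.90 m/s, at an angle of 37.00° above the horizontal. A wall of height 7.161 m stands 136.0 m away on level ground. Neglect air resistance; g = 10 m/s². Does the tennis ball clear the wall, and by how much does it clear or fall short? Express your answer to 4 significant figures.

v_x = 43.90 cos 37.00° = 35.060 m/s; v_y0 = 43.90 sin 37.00° = 26.420 m/s.
Time to reach the wall: t = 136.0 / 35.060 = 3.8791 s.
Height at that point: y = 26.420×3.8791 − 5.000×3.8791² = 27.249 m.
That is 27.249 − 7.161 = 20.09 m above the top of the wall, so the tennis ball clears it.

Yes — it clears the wall by 20.09 m.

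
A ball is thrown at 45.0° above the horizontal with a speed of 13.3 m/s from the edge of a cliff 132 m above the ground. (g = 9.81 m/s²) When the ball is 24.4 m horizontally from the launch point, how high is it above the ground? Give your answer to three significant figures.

v_x = 13.3 cos 45.0° = 9.405 m/s, v_y0 = 13.3 sin 45.0° = 9.405 m/s.
Time to reach x = 24.4 m: t = x / v_x = 24.4 / 9.405 = 2.594 s.
y = 132 + v_y0 t − ½ g t² = 132 + 9.405×2.594 − 4.905×2.594² = 123 m.

123 m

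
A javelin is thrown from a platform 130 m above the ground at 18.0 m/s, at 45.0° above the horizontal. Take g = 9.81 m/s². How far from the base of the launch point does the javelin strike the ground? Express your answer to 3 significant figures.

84.1 m

Components: v_x = 18.0 cos 45.0° = 12.73 m/s, v_y = 18.0 sin 45.0° = 12.73 m/s.
Vertical: 0 = 130 + 12.73 t − ½(9.81) t² ⇒ 4.905 t² − 12.73 t − 130 = 0.
t = [12.73 + √(162.1 + 2551)] / 9.810 = 6.607 s.
Horizontal: R = v_x · t = 12.73 × 6.607 = 84.1 m.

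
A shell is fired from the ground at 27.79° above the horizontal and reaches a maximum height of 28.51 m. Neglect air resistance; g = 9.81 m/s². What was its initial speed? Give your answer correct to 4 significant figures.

50.73 m/s

At maximum height v_y = 0, so (v₀ sin θ)² = 2 g H.
v₀ sin 27.79° = √(2 × 9.81 × 28.51) = 23.651 m/s.
v₀ = 23.651 / sin 27.79° = 23.651 / 0.4662 = 50.73 m/s.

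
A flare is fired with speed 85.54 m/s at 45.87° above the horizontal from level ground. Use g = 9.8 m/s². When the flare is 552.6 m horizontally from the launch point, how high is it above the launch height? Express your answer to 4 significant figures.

147.8 m

v_x = 85.54 cos 45.87° = 59.561 m/s, v_y0 = 85.54 sin 45.87° = 61.397 m/s.
Time to reach x = 552.6 m: t = x / v_x = 552.6 / 59.561 = 9.2779 s.
y = v_y0 t − ½ g t² = 61.397×9.2779 − 4.900×9.2779² = 147.8 m.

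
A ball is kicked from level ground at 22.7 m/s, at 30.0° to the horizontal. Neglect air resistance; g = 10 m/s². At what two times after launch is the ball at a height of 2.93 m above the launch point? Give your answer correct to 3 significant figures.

v_y0 = 22.7 sin 30.0° = 11.35 m/s.
Set y = v_y0 t − ½ g t² = 2.93: 5.000 t² − 11.35 t + 2.93 = 0.
t = [11.35 ± √(128.8 − 58.60)] / 10 = (11.35 ± 8.379) / 10, giving t = 0.297 s or t = 1.97 s.
So the ball is at 2.93 m at t = 0.297 s (rising) and t = 1.97 s (falling).

0.297 s and 1.97 s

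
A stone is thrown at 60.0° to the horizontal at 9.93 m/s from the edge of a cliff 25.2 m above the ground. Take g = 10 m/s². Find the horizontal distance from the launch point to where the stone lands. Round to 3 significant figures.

16.2 m

Components: v_x = 9.93 cos 60.0° = 4.965 m/s, v_y = 9.93 sin 60.0° = 8.600 m/s.
Vertical: 0 = 25.2 + 8.600 t − ½(10) t² ⇒ 5.000 t² − 8.600 t − 25.2 = 0.
t = [8.600 + √(73.96 + 504.0)] / 10.00 = 3.264 s.
Horizontal: R = v_x · t = 4.965 × 3.264 = 16.2 m.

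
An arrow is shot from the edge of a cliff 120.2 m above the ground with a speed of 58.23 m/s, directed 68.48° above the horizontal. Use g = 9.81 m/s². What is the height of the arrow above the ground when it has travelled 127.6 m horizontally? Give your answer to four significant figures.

268.8 m

v_x = 58.23 cos 68.48° = 21.360 m/s, v_y0 = 58.23 sin 68.48° = 54.171 m/s.
Time to reach x = 127.6 m: t = x / v_x = 127.6 / 21.360 = 5.9738 s.
y = 120.2 + v_y0 t − ½ g t² = 120.2 + 54.171×5.9738 − 4.905×5.9738² = 268.8 m.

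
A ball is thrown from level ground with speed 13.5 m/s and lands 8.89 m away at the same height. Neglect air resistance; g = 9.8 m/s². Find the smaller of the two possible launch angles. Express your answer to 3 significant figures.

Level-ground range: R = v₀² sin(2θ)/g ⇒ sin 2θ = R g / v₀² = 8.89×9.8/13.5² = 0.4780.
2θ = arcsin(0.4780) = 28.55° or 180° − 28.55° = 151.45°.
So θ = 14.3° or θ = 75.7°.

14.3°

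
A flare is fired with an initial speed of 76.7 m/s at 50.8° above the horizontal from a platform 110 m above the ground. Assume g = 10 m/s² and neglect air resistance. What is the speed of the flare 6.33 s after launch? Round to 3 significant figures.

48.6 m/s

v_x = 76.7 cos 50.8° = 48.48 m/s (constant).
v_y(t) = 76.7 sin 50.8° − g t = 59.44 − 10 × 6.33 = -3.860 m/s.
Speed = √(v_x² + v_y²) = √(2350 + 14.90) = 48.6 m/s.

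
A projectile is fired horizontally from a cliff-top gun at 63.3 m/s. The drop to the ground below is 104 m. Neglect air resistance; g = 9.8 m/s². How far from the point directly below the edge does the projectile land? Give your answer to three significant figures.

292 m

Initial vertical velocity is zero, so the fall time comes from h = ½ g t²: t = √(2 × 104 / 9.8) = 4.607 s.
Horizontal motion is uniform at 63.3 m/s, so x = 63.3 × 4.607 = 292 m.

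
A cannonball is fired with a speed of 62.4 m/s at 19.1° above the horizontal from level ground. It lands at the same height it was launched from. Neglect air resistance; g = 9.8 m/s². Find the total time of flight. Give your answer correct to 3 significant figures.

Vertical component: v_y = 62.4 sin 19.1° = 20.42 m/s.
For a projectile landing at launch height, time of flight is t = 2 v_y / g = 2 × 20.42 / 9.8 = 4.17 s.

4.17 s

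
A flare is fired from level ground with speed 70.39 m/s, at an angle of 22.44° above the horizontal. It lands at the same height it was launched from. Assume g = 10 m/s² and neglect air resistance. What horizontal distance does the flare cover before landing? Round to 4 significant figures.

For level ground, R = v₀² sin(2θ) / g.
sin(2 × 22.44°) = sin 44.880° = 0.7056.
R = (70.39)² × 0.7056 / 10 = 349.6 m.

349.6 m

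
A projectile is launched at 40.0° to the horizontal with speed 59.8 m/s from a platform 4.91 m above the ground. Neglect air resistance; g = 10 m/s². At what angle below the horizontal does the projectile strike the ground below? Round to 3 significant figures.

v_x = 59.8 cos 40.0° = 45.81 m/s.
At impact |v_y| = √(v_y0² + 2 g h) = √(38.44² + 2×10×4.91) = 39.70 m/s.
Angle below horizontal = arctan(|v_y| / v_x) = arctan(39.70 / 45.81) = 40.9°.

40.9°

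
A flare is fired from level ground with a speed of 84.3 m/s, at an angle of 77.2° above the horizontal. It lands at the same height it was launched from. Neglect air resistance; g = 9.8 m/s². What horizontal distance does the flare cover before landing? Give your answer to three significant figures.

313 m

For level ground, R = v₀² sin(2θ) / g.
sin(2 × 77.2°) = sin 154.4° = 0.4321.
R = (84.3)² × 0.4321 / 9.8 = 313 m.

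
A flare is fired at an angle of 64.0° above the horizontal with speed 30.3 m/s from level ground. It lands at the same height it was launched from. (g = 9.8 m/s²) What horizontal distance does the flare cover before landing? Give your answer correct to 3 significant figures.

For level ground, R = v₀² sin(2θ) / g.
sin(2 × 64.0°) = sin 128.0° = 0.7880.
R = (30.3)² × 0.7880 / 9.8 = 73.8 m.

73.8 m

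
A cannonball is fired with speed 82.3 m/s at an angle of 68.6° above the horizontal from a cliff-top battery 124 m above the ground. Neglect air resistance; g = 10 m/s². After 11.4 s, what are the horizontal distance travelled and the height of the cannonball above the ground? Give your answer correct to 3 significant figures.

v_x = 82.3 cos 68.6° = 30.03 m/s; v_y0 = 82.3 sin 68.6° = 76.63 m/s.
x = v_x t = 30.03 × 11.4 = 342 m.
y = 124 + v_y0 t − ½ g t² = 348 m.

x = 342 m, y = 348 m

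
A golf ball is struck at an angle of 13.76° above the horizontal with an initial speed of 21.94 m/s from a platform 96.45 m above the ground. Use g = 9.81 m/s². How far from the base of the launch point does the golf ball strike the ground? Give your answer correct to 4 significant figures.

106.5 m

Components: v_x = 21.94 cos 13.76° = 21.310 m/s, v_y = 21.94 sin 13.76° = 5.2185 m/s.
Vertical: 0 = 96.45 + 5.2185 t − ½(9.81) t² ⇒ 4.905 t² − 5.2185 t − 96.45 = 0.
t = [5.2185 + √(27.233 + 1892.3)] / 9.810 = 4.9981 s.
Horizontal: R = v_x · t = 21.310 × 4.9981 = 106.5 m.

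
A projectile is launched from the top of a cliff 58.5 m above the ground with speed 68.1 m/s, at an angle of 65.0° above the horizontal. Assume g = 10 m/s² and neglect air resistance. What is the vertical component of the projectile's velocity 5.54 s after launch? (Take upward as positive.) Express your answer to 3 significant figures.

6.32 m/s

Initial vertical component: v_y0 = 68.1 sin 65.0° = 61.72 m/s.
v_y(t) = v_y0 − g t = 61.72 − 10 × 5.54 = 6.32 m/s.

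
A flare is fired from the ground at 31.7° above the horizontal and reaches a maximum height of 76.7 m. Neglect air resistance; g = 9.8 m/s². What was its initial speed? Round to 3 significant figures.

73.8 m/s

At maximum height v_y = 0, so (v₀ sin θ)² = 2 g H.
v₀ sin 31.7° = √(2 × 9.8 × 76.7) = 38.77 m/s.
v₀ = 38.77 / sin 31.7° = 38.77 / 0.5255 = 73.8 m/s.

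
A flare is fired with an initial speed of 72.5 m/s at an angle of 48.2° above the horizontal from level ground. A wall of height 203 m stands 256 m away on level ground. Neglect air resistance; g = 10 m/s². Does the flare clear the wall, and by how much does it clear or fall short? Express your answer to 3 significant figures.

v_x = 72.5 cos 48.2° = 48.32 m/s; v_y0 = 72.5 sin 48.2° = 54.05 m/s.
Time to reach the wall: t = 256 / 48.32 = 5.298 s.
Height at that point: y = 54.05×5.298 − 5.000×5.298² = 146.0 m.
That is 203 − 146.0 = 57.0 m below the top of the wall, so the flare does not clear it.

No — it falls 57.0 m short of clearing the wall.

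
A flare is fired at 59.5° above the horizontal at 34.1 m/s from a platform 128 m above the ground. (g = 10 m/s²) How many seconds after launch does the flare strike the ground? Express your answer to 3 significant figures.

Vertical component: v_y = 34.1 sin 59.5° = 29.38 m/s.
Taking up as positive with launch at y = 128 m, landing at y = 0: 0 = 128 + 29.38 t − ½(10) t².
Solving 5.000 t² − 29.38 t − 128 = 0 gives t = [29.38 + √(29.38² + 4·5.000·128)] / 10.00 = 8.79 s.

8.79 s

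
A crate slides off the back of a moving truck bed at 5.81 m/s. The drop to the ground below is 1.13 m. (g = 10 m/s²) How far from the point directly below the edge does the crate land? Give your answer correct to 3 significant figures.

Initial vertical velocity is zero, so the fall time comes from h = ½ g t²: t = √(2 × 1.13 / 10) = 0.4754 s.
Horizontal motion is uniform at 5.81 m/s, so x = 5.81 × 0.4754 = 2.76 m.

2.76 m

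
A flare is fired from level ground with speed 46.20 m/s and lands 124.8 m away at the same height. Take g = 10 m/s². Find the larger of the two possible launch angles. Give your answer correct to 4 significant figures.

Level-ground range: R = v₀² sin(2θ)/g ⇒ sin 2θ = R g / v₀² = 124.8×10/46.20² = 0.5847.
2θ = arcsin(0.5847) = 35.782° or 180° − 35.782° = 144.218°.
So θ = 17.89° or θ = 72.11°.

72.11°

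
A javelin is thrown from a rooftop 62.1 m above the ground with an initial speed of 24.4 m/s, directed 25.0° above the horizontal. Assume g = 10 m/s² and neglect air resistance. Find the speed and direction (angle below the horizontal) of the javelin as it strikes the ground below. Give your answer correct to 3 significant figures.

v_x = 24.4 cos 25.0° = 22.11 m/s (constant).
|v_y| at impact = √((10.31)² + 2×10×62.1) = 36.72 m/s.
Speed = √(22.11² + 36.72²) = 42.9 m/s; angle = arctan(36.72/22.11) = 58.9° below horizontal.

42.9 m/s at 58.9° below the horizontal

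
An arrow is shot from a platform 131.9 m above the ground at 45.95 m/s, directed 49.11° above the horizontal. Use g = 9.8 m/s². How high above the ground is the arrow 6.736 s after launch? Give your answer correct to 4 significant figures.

143.6 m

v_y0 = 45.95 sin 49.11° = 34.737 m/s.
y(t) = 131.9 + v_y0 t − ½ g t² = 131.9 + 34.737×6.736 − ½×9.8×6.736² = 143.6 m.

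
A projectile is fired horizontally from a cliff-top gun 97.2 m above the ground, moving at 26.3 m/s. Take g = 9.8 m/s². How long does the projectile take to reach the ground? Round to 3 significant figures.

4.45 s

The horizontal speed doesn't affect the fall. With v_y0 = 0, h = ½ g t².
t = √(2 × 97.2 / 9.8) = √19.84 = 4.45 s.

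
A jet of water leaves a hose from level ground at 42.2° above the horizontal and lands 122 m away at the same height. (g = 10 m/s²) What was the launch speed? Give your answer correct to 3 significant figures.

On level ground, R = v₀² sin(2θ) / g, so v₀ = √(R g / sin 2θ).
sin(2 × 42.2°) = 0.9952.
v₀ = √(122 × 10 / 0.9952) = √1226 = 35.0 m/s.

35.0 m/s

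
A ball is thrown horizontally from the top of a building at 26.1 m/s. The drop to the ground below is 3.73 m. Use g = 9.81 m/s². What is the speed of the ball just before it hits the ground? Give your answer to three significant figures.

Fall time: t = √(2 × 3.73 / 9.81) = 0.8720 s.
At impact: v_x = 26.1 m/s (unchanged), v_y = g t = 9.81 × 0.8720 = 8.554 m/s.
Speed = √(v_x² + v_y²) = √(681.2 + 73.17) = 27.5 m/s.

27.5 m/s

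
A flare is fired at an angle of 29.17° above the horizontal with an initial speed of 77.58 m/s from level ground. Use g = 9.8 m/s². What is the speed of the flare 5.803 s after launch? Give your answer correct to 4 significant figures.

70.37 m/s

v_x = 77.58 cos 29.17° = 67.741 m/s (constant).
v_y(t) = 77.58 sin 29.17° − g t = 37.813 − 9.8 × 5.803 = -19.056 m/s.
Speed = √(v_x² + v_y²) = √(4588.8 + 363.13) = 70.37 m/s.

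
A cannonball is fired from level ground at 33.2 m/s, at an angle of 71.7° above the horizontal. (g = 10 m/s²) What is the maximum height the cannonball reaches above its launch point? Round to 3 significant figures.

Vertical component of launch velocity: v_y = 33.2 sin 71.7° = 31.52 m/s.
At the highest point the vertical velocity is zero, so v_y² = 2 g h_max.
h_max = (31.52)² / (2 × 10) = 993.5 / 20.00 = 49.7 m.

49.7 m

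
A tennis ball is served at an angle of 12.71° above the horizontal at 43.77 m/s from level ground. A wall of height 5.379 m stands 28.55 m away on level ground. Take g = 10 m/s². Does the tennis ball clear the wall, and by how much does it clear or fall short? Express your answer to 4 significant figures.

No — it falls 1.175 m short of clearing the wall.

v_x = 43.77 cos 12.71° = 42.697 m/s; v_y0 = 43.77 sin 12.71° = 9.6301 m/s.
Time to reach the wall: t = 28.55 / 42.697 = 0.66867 s.
Height at that point: y = 9.6301×0.66867 − 5.000×0.66867² = 4.2038 m.
That is 5.379 − 4.2038 = 1.175 m below the top of the wall, so the tennis ball does not clear it.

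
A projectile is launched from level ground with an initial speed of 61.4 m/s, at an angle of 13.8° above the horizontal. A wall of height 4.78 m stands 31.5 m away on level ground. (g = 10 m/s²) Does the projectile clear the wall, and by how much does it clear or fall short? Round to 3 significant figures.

v_x = 61.4 cos 13.8° = 59.63 m/s; v_y0 = 61.4 sin 13.8° = 14.65 m/s.
Time to reach the wall: t = 31.5 / 59.63 = 0.5283 s.
Height at that point: y = 14.65×0.5283 − 5.000×0.5283² = 6.344 m.
That is 6.344 − 4.78 = 1.56 m above the top of the wall, so the projectile clears it.

Yes — it clears the wall by 1.56 m.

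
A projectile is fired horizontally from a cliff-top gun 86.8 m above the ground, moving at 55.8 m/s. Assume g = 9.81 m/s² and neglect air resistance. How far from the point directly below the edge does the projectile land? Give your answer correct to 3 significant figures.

235 m

Initial vertical velocity is zero, so the fall time comes from h = ½ g t²: t = √(2 × 86.8 / 9.81) = 4.207 s.
Horizontal motion is uniform at 55.8 m/s, so x = 55.8 × 4.207 = 235 m.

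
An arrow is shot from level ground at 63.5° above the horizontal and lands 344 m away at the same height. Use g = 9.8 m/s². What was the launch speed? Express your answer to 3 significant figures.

On level ground, R = v₀² sin(2θ) / g, so v₀ = √(R g / sin 2θ).
sin(2 × 63.5°) = 0.7986.
v₀ = √(344 × 9.8 / 0.7986) = √4221 = 65.0 m/s.

65.0 m/s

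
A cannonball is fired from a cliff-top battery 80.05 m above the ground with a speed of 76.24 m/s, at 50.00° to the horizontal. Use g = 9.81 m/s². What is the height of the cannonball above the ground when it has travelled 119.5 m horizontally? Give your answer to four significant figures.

v_x = 76.24 cos 50.00° = 49.006 m/s, v_y0 = 76.24 sin 50.00° = 58.403 m/s.
Time to reach x = 119.5 m: t = x / v_x = 119.5 / 49.006 = 2.4385 s.
y = 80.05 + v_y0 t − ½ g t² = 80.05 + 58.403×2.4385 − 4.905×2.4385² = 193.3 m.

193.3 m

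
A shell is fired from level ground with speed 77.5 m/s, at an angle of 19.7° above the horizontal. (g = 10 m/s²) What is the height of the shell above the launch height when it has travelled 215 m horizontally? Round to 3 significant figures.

v_x = 77.5 cos 19.7° = 72.96 m/s, v_y0 = 77.5 sin 19.7° = 26.12 m/s.
Time to reach x = 215 m: t = x / v_x = 215 / 72.96 = 2.947 s.
y = v_y0 t − ½ g t² = 26.12×2.947 − 5.000×2.947² = 33.6 m.

33.6 m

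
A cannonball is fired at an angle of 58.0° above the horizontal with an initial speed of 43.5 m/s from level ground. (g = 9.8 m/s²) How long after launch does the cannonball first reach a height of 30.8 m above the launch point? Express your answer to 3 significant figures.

0.956 s

v_y0 = 43.5 sin 58.0° = 36.89 m/s.
Set y = v_y0 t − ½ g t² = 30.8: 4.900 t² − 36.89 t + 30.8 = 0.
t = [36.89 ± √(1361 − 603.7)] / 9.8 = (36.89 ± 27.52) / 9.8, giving t = 0.956 s or t = 6.57 s.
The cannonball is on the way up at the first time, so t = 0.956 s.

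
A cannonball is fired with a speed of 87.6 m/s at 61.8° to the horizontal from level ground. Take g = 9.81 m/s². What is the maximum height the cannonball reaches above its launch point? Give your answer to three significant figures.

Vertical component of launch velocity: v_y = 87.6 sin 61.8° = 77.20 m/s.
At the highest point the vertical velocity is zero, so v_y² = 2 g h_max.
h_max = (77.20)² / (2 × 9.81) = 5960 / 19.62 = 304 m.

304 m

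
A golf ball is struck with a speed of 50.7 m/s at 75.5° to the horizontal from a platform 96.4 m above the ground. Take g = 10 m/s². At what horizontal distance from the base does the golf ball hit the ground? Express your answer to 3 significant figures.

Components: v_x = 50.7 cos 75.5° = 12.69 m/s, v_y = 50.7 sin 75.5° = 49.09 m/s.
Vertical: 0 = 96.4 + 49.09 t − ½(10) t² ⇒ 5.000 t² − 49.09 t − 96.4 = 0.
t = [49.09 + √(2410 + 1928)] / 10.00 = 11.50 s.
Horizontal: R = v_x · t = 12.69 × 11.50 = 146 m.

146 m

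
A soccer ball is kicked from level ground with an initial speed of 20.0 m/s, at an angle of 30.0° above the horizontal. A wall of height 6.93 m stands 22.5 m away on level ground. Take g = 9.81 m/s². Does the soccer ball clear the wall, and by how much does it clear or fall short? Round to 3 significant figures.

v_x = 20.0 cos 30.0° = 17.32 m/s; v_y0 = 20.0 sin 30.0° = 10.000 m/s.
Time to reach the wall: t = 22.5 / 17.32 = 1.299 s.
Height at that point: y = 10.000×1.299 − 4.905×1.299² = 4.713 m.
That is 6.93 − 4.713 = 2.22 m below the top of the wall, so the soccer ball does not clear it.

No — it falls 2.22 m short of clearing the wall.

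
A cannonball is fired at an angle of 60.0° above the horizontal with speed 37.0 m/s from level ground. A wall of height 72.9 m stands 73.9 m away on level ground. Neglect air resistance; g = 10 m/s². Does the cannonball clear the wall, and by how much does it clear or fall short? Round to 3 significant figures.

No — it falls 24.7 m short of clearing the wall.

v_x = 37.0 cos 60.0° = 18.50 m/s; v_y0 = 37.0 sin 60.0° = 32.04 m/s.
Time to reach the wall: t = 73.9 / 18.50 = 3.995 s.
Height at that point: y = 32.04×3.995 − 5.000×3.995² = 48.20 m.
That is 72.9 − 48.20 = 24.7 m below the top of the wall, so the cannonball does not clear it.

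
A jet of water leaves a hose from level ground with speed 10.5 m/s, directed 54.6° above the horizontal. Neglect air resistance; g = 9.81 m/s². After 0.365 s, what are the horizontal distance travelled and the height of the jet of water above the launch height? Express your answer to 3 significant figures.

v_x = 10.5 cos 54.6° = 6.082 m/s; v_y0 = 10.5 sin 54.6° = 8.559 m/s.
x = v_x t = 6.082 × 0.365 = 2.22 m.
y = v_y0 t − ½ g t² = 8.559×0.365 − 4.905×0.365² = 2.47 m.

x = 2.22 m, y = 2.47 m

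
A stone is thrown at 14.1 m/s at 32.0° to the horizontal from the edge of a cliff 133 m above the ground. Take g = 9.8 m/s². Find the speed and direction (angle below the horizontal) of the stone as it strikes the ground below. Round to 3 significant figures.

53.0 m/s at 77.0° below the horizontal

v_x = 14.1 cos 32.0° = 11.96 m/s (constant).
|v_y| at impact = √((7.472)² + 2×9.8×133) = 51.60 m/s.
Speed = √(11.96² + 51.60²) = 53.0 m/s; angle = arctan(51.60/11.96) = 77.0° below horizontal.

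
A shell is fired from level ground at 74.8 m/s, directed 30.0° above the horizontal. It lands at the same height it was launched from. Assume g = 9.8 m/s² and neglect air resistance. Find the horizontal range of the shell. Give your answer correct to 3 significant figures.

Components: v_x = 74.8 cos 30.0° = 64.78 m/s, v_y = 74.8 sin 30.0° = 37.40 m/s.
Time of flight (same landing height): t = 2 v_y / g = 2 × 37.40 / 9.8 = 7.633 s.
Range: R = v_x · t = 64.78 × 7.633 = 494 m.

494 m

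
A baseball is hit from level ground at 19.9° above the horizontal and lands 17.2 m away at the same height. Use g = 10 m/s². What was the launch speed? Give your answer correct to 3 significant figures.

16.4 m/s

On level ground, R = v₀² sin(2θ) / g, so v₀ = √(R g / sin 2θ).
sin(2 × 19.9°) = 0.6401.
v₀ = √(17.2 × 10 / 0.6401) = √268.7 = 16.4 m/s.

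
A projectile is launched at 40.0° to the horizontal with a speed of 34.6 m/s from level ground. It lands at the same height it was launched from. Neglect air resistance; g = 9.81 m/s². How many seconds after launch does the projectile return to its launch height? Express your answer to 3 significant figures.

Vertical component: v_y = 34.6 sin 40.0° = 22.24 m/s.
For a projectile landing at launch height, time of flight is t = 2 v_y / g = 2 × 22.24 / 9.81 = 4.53 s.

4.53 s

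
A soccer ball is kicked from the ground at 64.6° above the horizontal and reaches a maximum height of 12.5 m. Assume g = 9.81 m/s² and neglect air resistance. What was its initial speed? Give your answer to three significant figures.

At maximum height v_y = 0, so (v₀ sin θ)² = 2 g H.
v₀ sin 64.6° = √(2 × 9.81 × 12.5) = 15.66 m/s.
v₀ = 15.66 / sin 64.6° = 15.66 / 0.9033 = 17.3 m/s.

17.3 m/s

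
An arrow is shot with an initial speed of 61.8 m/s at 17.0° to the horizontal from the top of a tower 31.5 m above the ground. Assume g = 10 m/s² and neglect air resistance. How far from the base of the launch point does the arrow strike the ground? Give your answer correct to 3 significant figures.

Components: v_x = 61.8 cos 17.0° = 59.10 m/s, v_y = 61.8 sin 17.0° = 18.07 m/s.
Vertical: 0 = 31.5 + 18.07 t − ½(10) t² ⇒ 5.000 t² − 18.07 t − 31.5 = 0.
t = [18.07 + √(326.5 + 630.0)] / 10.00 = 4.900 s.
Horizontal: R = v_x · t = 59.10 × 4.900 = 290 m.

290 m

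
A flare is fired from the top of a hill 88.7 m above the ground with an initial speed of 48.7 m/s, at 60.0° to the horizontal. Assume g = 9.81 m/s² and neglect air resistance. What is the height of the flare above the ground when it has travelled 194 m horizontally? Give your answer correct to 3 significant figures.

v_x = 48.7 cos 60.0° = 24.35 m/s, v_y0 = 48.7 sin 60.0° = 42.18 m/s.
Time to reach x = 194 m: t = x / v_x = 194 / 24.35 = 7.967 s.
y = 88.7 + v_y0 t − ½ g t² = 88.7 + 42.18×7.967 − 4.905×7.967² = 113 m.

113 m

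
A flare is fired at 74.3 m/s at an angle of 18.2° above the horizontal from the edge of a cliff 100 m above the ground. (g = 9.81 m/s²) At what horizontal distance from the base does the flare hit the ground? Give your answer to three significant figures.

Components: v_x = 74.3 cos 18.2° = 70.58 m/s, v_y = 74.3 sin 18.2° = 23.21 m/s.
Vertical: 0 = 100 + 23.21 t − ½(9.81) t² ⇒ 4.905 t² − 23.21 t − 100 = 0.
t = [23.21 + √(538.7 + 1962)] / 9.810 = 7.464 s.
Horizontal: R = v_x · t = 70.58 × 7.464 = 527 m.

527 m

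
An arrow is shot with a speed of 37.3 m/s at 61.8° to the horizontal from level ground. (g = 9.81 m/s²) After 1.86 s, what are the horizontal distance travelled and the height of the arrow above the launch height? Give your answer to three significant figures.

x = 32.8 m, y = 44.2 m

v_x = 37.3 cos 61.8° = 17.63 m/s; v_y0 = 37.3 sin 61.8° = 32.87 m/s.
x = v_x t = 17.63 × 1.86 = 32.8 m.
y = v_y0 t − ½ g t² = 32.87×1.86 − 4.905×1.86² = 44.2 m.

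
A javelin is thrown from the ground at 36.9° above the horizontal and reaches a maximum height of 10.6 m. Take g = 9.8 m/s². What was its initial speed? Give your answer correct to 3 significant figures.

24.0 m/s

At maximum height v_y = 0, so (v₀ sin θ)² = 2 g H.
v₀ sin 36.9° = √(2 × 9.8 × 10.6) = 14.41 m/s.
v₀ = 14.41 / sin 36.9° = 14.41 / 0.6004 = 24.0 m/s.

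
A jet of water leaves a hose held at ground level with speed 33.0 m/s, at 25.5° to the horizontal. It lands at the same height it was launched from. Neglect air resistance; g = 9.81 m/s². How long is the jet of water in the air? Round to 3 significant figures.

Vertical component: v_y = 33.0 sin 25.5° = 14.21 m/s.
For a projectile landing at launch height, time of flight is t = 2 v_y / g = 2 × 14.21 / 9.81 = 2.90 s.

2.90 s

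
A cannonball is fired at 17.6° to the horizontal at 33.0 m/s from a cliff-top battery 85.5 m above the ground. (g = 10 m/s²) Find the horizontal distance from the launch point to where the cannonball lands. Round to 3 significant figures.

Components: v_x = 33.0 cos 17.6° = 31.46 m/s, v_y = 33.0 sin 17.6° = 9.978 m/s.
Vertical: 0 = 85.5 + 9.978 t − ½(10) t² ⇒ 5.000 t² − 9.978 t − 85.5 = 0.
t = [9.978 + √(99.56 + 1710)] / 10.00 = 5.252 s.
Horizontal: R = v_x · t = 31.46 × 5.252 = 165 m.

165 m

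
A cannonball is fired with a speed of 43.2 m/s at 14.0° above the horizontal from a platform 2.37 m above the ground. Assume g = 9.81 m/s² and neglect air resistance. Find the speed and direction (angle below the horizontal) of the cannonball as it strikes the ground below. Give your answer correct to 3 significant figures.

43.7 m/s at 16.6° below the horizontal

v_x = 43.2 cos 14.0° = 41.92 m/s (constant).
|v_y| at impact = √((10.45)² + 2×9.81×2.37) = 12.48 m/s.
Speed = √(41.92² + 12.48²) = 43.7 m/s; angle = arctan(12.48/41.92) = 16.6° below horizontal.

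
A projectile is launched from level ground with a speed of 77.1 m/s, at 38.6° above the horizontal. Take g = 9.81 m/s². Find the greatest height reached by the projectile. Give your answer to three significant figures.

Vertical component of launch velocity: v_y = 77.1 sin 38.6° = 48.10 m/s.
At the highest point the vertical velocity is zero, so v_y² = 2 g h_max.
h_max = (48.10)² / (2 × 9.81) = 2314 / 19.62 = 118 m.

118 m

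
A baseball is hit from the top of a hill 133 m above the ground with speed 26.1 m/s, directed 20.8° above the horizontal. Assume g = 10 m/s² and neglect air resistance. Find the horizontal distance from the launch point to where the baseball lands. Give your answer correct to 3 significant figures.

150 m

Components: v_x = 26.1 cos 20.8° = 24.40 m/s, v_y = 26.1 sin 20.8° = 9.268 m/s.
Vertical: 0 = 133 + 9.268 t − ½(10) t² ⇒ 5.000 t² − 9.268 t − 133 = 0.
t = [9.268 + √(85.90 + 2660)] / 10.00 = 6.167 s.
Horizontal: R = v_x · t = 24.40 × 6.167 = 150 m.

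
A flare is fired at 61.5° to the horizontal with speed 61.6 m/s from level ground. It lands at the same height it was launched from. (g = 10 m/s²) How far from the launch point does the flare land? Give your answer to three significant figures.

318 m

Components: v_x = 61.6 cos 61.5° = 29.39 m/s, v_y = 61.6 sin 61.5° = 54.14 m/s.
Time of flight (same landing height): t = 2 v_y / g = 2 × 54.14 / 10 = 10.83 s.
Range: R = v_x · t = 29.39 × 10.83 = 318 m.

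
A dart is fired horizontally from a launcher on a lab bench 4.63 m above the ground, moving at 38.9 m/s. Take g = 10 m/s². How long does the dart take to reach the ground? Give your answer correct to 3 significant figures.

The horizontal speed doesn't affect the fall. With v_y0 = 0, h = ½ g t².
t = √(2 × 4.63 / 10) = √0.9260 = 0.962 s.

0.962 s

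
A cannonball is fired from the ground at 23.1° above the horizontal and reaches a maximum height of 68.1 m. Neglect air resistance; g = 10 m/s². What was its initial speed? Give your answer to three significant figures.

94.1 m/s

At maximum height v_y = 0, so (v₀ sin θ)² = 2 g H.
v₀ sin 23.1° = √(2 × 10 × 68.1) = 36.91 m/s.
v₀ = 36.91 / sin 23.1° = 36.91 / 0.3923 = 94.1 m/s.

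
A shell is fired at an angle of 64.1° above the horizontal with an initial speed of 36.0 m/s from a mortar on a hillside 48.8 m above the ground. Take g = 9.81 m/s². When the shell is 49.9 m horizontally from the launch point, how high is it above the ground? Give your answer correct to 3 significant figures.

102 m

v_x = 36.0 cos 64.1° = 15.72 m/s, v_y0 = 36.0 sin 64.1° = 32.38 m/s.
Time to reach x = 49.9 m: t = x / v_x = 49.9 / 15.72 = 3.174 s.
y = 48.8 + v_y0 t − ½ g t² = 48.8 + 32.38×3.174 − 4.905×3.174² = 102 m.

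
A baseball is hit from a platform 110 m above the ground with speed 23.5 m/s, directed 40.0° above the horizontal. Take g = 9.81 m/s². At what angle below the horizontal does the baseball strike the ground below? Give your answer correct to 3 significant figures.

69.8°

v_x = 23.5 cos 40.0° = 18.00 m/s.
At impact |v_y| = √(v_y0² + 2 g h) = √(15.11² + 2×9.81×110) = 48.85 m/s.
Angle below horizontal = arctan(|v_y| / v_x) = arctan(48.85 / 18.00) = 69.8°.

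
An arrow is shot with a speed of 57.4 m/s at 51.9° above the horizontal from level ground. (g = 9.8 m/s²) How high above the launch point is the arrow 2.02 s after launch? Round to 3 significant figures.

71.2 m

v_y0 = 57.4 sin 51.9° = 45.17 m/s.
y(t) = v_y0 t − ½ g t² = 45.17×2.02 − 4.900×2.02² = 71.2 m.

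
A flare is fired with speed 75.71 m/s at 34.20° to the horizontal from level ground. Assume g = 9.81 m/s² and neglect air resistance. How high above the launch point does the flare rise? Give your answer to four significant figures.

92.30 m

Vertical component of launch velocity: v_y = 75.71 sin 34.20° = 42.555 m/s.
At the highest point the vertical velocity is zero, so v_y² = 2 g h_max.
h_max = (42.555)² / (2 × 9.81) = 1810.9 / 19.62 = 92.30 m.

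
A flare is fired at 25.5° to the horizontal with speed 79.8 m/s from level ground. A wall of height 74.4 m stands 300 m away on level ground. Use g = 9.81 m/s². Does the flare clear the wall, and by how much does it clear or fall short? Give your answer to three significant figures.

No — it falls 16.4 m short of clearing the wall.

v_x = 79.8 cos 25.5° = 72.03 m/s; v_y0 = 79.8 sin 25.5° = 34.35 m/s.
Time to reach the wall: t = 300 / 72.03 = 4.165 s.
Height at that point: y = 34.35×4.165 − 4.905×4.165² = 57.98 m.
That is 74.4 − 57.98 = 16.4 m below the top of the wall, so the flare does not clear it.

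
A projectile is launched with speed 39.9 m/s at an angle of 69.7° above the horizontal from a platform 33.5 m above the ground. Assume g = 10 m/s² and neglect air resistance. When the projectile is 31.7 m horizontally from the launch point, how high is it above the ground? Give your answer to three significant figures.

v_x = 39.9 cos 69.7° = 13.84 m/s, v_y0 = 39.9 sin 69.7° = 37.42 m/s.
Time to reach x = 31.7 m: t = x / v_x = 31.7 / 13.84 = 2.290 s.
y = 33.5 + v_y0 t − ½ g t² = 33.5 + 37.42×2.290 − 5.000×2.290² = 93.0 m.

93.0 m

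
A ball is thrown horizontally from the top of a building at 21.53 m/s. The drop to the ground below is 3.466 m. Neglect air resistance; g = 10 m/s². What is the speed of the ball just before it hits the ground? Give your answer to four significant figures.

23.08 m/s

Fall time: t = √(2 × 3.466 / 10) = 0.83259 s.
At impact: v_x = 21.53 m/s (unchanged), v_y = g t = 10 × 0.83259 = 8.3259 m/s.
Speed = √(v_x² + v_y²) = √(463.54 + 69.321) = 23.08 m/s.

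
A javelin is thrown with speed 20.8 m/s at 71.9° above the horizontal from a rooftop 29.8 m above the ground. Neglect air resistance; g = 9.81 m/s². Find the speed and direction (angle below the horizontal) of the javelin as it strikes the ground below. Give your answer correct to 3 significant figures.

v_x = 20.8 cos 71.9° = 6.462 m/s (constant).
|v_y| at impact = √((19.77)² + 2×9.81×29.8) = 31.23 m/s.
Speed = √(6.462² + 31.23²) = 31.9 m/s; angle = arctan(31.23/6.462) = 78.3° below horizontal.

31.9 m/s at 78.3° below the horizontal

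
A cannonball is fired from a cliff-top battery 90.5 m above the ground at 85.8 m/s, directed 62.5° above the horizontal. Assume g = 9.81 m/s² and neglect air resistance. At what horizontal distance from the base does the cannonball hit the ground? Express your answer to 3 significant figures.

659 m

Components: v_x = 85.8 cos 62.5° = 39.62 m/s, v_y = 85.8 sin 62.5° = 76.11 m/s.
Vertical: 0 = 90.5 + 76.11 t − ½(9.81) t² ⇒ 4.905 t² − 76.11 t − 90.5 = 0.
t = [76.11 + √(5793 + 1776)] / 9.810 = 16.63 s.
Horizontal: R = v_x · t = 39.62 × 16.63 = 659 m.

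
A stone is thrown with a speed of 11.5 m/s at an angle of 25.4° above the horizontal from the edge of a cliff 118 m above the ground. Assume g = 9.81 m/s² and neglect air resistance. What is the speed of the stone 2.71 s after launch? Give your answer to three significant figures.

24.0 m/s

v_x = 11.5 cos 25.4° = 10.39 m/s (constant).
v_y(t) = 11.5 sin 25.4° − g t = 4.933 − 9.81 × 2.71 = -21.65 m/s.
Speed = √(v_x² + v_y²) = √(108.0 + 468.7) = 24.0 m/s.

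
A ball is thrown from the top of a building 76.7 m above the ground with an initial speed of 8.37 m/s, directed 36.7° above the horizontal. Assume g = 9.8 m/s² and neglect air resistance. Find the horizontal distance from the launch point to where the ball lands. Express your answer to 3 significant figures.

Components: v_x = 8.37 cos 36.7° = 6.711 m/s, v_y = 8.37 sin 36.7° = 5.002 m/s.
Vertical: 0 = 76.7 + 5.002 t − ½(9.8) t² ⇒ 4.900 t² − 5.002 t − 76.7 = 0.
t = [5.002 + √(25.02 + 1503)] / 9.800 = 4.499 s.
Horizontal: R = v_x · t = 6.711 × 4.499 = 30.2 m.

30.2 m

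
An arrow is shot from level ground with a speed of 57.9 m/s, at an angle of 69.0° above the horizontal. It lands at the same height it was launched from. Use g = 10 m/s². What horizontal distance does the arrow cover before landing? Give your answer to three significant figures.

224 m

For level ground, R = v₀² sin(2θ) / g.
sin(2 × 69.0°) = sin 138.0° = 0.6691.
R = (57.9)² × 0.6691 / 10 = 224 m.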